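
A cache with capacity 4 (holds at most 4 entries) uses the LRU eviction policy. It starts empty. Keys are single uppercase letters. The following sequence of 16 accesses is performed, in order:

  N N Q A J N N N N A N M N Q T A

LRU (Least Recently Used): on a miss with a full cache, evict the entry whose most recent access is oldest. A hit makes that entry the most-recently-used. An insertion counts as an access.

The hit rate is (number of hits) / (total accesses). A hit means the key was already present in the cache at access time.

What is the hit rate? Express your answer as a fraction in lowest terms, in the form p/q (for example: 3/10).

Answer: 1/2

Derivation:
LRU simulation (capacity=4):
  1. access N: MISS. Cache (LRU->MRU): [N]
  2. access N: HIT. Cache (LRU->MRU): [N]
  3. access Q: MISS. Cache (LRU->MRU): [N Q]
  4. access A: MISS. Cache (LRU->MRU): [N Q A]
  5. access J: MISS. Cache (LRU->MRU): [N Q A J]
  6. access N: HIT. Cache (LRU->MRU): [Q A J N]
  7. access N: HIT. Cache (LRU->MRU): [Q A J N]
  8. access N: HIT. Cache (LRU->MRU): [Q A J N]
  9. access N: HIT. Cache (LRU->MRU): [Q A J N]
  10. access A: HIT. Cache (LRU->MRU): [Q J N A]
  11. access N: HIT. Cache (LRU->MRU): [Q J A N]
  12. access M: MISS, evict Q. Cache (LRU->MRU): [J A N M]
  13. access N: HIT. Cache (LRU->MRU): [J A M N]
  14. access Q: MISS, evict J. Cache (LRU->MRU): [A M N Q]
  15. access T: MISS, evict A. Cache (LRU->MRU): [M N Q T]
  16. access A: MISS, evict M. Cache (LRU->MRU): [N Q T A]
Total: 8 hits, 8 misses, 4 evictions

Hit rate = 8/16 = 1/2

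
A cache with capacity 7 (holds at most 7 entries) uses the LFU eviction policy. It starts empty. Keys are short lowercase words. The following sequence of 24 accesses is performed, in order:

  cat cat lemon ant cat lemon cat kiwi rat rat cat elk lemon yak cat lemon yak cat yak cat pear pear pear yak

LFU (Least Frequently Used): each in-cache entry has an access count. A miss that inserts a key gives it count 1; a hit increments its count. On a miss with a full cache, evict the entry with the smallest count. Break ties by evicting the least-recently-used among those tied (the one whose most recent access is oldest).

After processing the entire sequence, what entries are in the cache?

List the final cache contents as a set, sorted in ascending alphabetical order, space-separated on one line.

LFU simulation (capacity=7):
  1. access cat: MISS. Cache: [cat(c=1)]
  2. access cat: HIT, count now 2. Cache: [cat(c=2)]
  3. access lemon: MISS. Cache: [lemon(c=1) cat(c=2)]
  4. access ant: MISS. Cache: [lemon(c=1) ant(c=1) cat(c=2)]
  5. access cat: HIT, count now 3. Cache: [lemon(c=1) ant(c=1) cat(c=3)]
  6. access lemon: HIT, count now 2. Cache: [ant(c=1) lemon(c=2) cat(c=3)]
  7. access cat: HIT, count now 4. Cache: [ant(c=1) lemon(c=2) cat(c=4)]
  8. access kiwi: MISS. Cache: [ant(c=1) kiwi(c=1) lemon(c=2) cat(c=4)]
  9. access rat: MISS. Cache: [ant(c=1) kiwi(c=1) rat(c=1) lemon(c=2) cat(c=4)]
  10. access rat: HIT, count now 2. Cache: [ant(c=1) kiwi(c=1) lemon(c=2) rat(c=2) cat(c=4)]
  11. access cat: HIT, count now 5. Cache: [ant(c=1) kiwi(c=1) lemon(c=2) rat(c=2) cat(c=5)]
  12. access elk: MISS. Cache: [ant(c=1) kiwi(c=1) elk(c=1) lemon(c=2) rat(c=2) cat(c=5)]
  13. access lemon: HIT, count now 3. Cache: [ant(c=1) kiwi(c=1) elk(c=1) rat(c=2) lemon(c=3) cat(c=5)]
  14. access yak: MISS. Cache: [ant(c=1) kiwi(c=1) elk(c=1) yak(c=1) rat(c=2) lemon(c=3) cat(c=5)]
  15. access cat: HIT, count now 6. Cache: [ant(c=1) kiwi(c=1) elk(c=1) yak(c=1) rat(c=2) lemon(c=3) cat(c=6)]
  16. access lemon: HIT, count now 4. Cache: [ant(c=1) kiwi(c=1) elk(c=1) yak(c=1) rat(c=2) lemon(c=4) cat(c=6)]
  17. access yak: HIT, count now 2. Cache: [ant(c=1) kiwi(c=1) elk(c=1) rat(c=2) yak(c=2) lemon(c=4) cat(c=6)]
  18. access cat: HIT, count now 7. Cache: [ant(c=1) kiwi(c=1) elk(c=1) rat(c=2) yak(c=2) lemon(c=4) cat(c=7)]
  19. access yak: HIT, count now 3. Cache: [ant(c=1) kiwi(c=1) elk(c=1) rat(c=2) yak(c=3) lemon(c=4) cat(c=7)]
  20. access cat: HIT, count now 8. Cache: [ant(c=1) kiwi(c=1) elk(c=1) rat(c=2) yak(c=3) lemon(c=4) cat(c=8)]
  21. access pear: MISS, evict ant(c=1). Cache: [kiwi(c=1) elk(c=1) pear(c=1) rat(c=2) yak(c=3) lemon(c=4) cat(c=8)]
  22. access pear: HIT, count now 2. Cache: [kiwi(c=1) elk(c=1) rat(c=2) pear(c=2) yak(c=3) lemon(c=4) cat(c=8)]
  23. access pear: HIT, count now 3. Cache: [kiwi(c=1) elk(c=1) rat(c=2) yak(c=3) pear(c=3) lemon(c=4) cat(c=8)]
  24. access yak: HIT, count now 4. Cache: [kiwi(c=1) elk(c=1) rat(c=2) pear(c=3) lemon(c=4) yak(c=4) cat(c=8)]
Total: 16 hits, 8 misses, 1 evictions

Answer: cat elk kiwi lemon pear rat yak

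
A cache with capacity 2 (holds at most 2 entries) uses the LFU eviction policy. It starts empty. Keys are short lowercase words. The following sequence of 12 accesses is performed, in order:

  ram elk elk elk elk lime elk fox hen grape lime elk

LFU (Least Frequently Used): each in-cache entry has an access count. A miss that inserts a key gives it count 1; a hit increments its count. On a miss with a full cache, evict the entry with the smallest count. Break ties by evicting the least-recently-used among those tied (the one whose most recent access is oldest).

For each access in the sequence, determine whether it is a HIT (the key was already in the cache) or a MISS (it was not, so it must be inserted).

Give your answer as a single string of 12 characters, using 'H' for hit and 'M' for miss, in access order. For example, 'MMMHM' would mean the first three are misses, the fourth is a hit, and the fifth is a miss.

LFU simulation (capacity=2):
  1. access ram: MISS. Cache: [ram(c=1)]
  2. access elk: MISS. Cache: [ram(c=1) elk(c=1)]
  3. access elk: HIT, count now 2. Cache: [ram(c=1) elk(c=2)]
  4. access elk: HIT, count now 3. Cache: [ram(c=1) elk(c=3)]
  5. access elk: HIT, count now 4. Cache: [ram(c=1) elk(c=4)]
  6. access lime: MISS, evict ram(c=1). Cache: [lime(c=1) elk(c=4)]
  7. access elk: HIT, count now 5. Cache: [lime(c=1) elk(c=5)]
  8. access fox: MISS, evict lime(c=1). Cache: [fox(c=1) elk(c=5)]
  9. access hen: MISS, evict fox(c=1). Cache: [hen(c=1) elk(c=5)]
  10. access grape: MISS, evict hen(c=1). Cache: [grape(c=1) elk(c=5)]
  11. access lime: MISS, evict grape(c=1). Cache: [lime(c=1) elk(c=5)]
  12. access elk: HIT, count now 6. Cache: [lime(c=1) elk(c=6)]
Total: 5 hits, 7 misses, 5 evictions

Answer: MMHHHMHMMMMH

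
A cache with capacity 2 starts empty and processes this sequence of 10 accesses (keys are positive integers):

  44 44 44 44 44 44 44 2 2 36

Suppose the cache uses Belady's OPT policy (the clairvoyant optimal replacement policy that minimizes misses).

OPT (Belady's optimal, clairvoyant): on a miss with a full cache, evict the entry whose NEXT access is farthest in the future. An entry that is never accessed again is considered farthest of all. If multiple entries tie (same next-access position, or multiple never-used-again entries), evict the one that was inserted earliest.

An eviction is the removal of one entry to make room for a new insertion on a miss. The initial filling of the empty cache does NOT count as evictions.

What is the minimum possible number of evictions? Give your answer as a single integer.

Answer: 1

Derivation:
OPT (Belady) simulation (capacity=2):
  1. access 44: MISS. Cache: [44]
  2. access 44: HIT. Next use of 44: step 3. Cache: [44]
  3. access 44: HIT. Next use of 44: step 4. Cache: [44]
  4. access 44: HIT. Next use of 44: step 5. Cache: [44]
  5. access 44: HIT. Next use of 44: step 6. Cache: [44]
  6. access 44: HIT. Next use of 44: step 7. Cache: [44]
  7. access 44: HIT. Next use of 44: never. Cache: [44]
  8. access 2: MISS. Cache: [44 2]
  9. access 2: HIT. Next use of 2: never. Cache: [44 2]
  10. access 36: MISS, evict 44 (next use: never). Cache: [2 36]
Total: 7 hits, 3 misses, 1 evictions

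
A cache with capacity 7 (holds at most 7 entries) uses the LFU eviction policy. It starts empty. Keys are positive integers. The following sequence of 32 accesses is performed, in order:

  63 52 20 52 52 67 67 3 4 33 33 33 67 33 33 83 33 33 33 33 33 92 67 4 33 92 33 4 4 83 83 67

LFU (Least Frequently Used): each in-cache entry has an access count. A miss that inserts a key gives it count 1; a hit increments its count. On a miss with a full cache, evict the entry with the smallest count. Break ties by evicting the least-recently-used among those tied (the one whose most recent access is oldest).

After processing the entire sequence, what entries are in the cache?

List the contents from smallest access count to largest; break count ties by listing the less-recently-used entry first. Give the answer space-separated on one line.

Answer: 3 92 52 83 4 67 33

Derivation:
LFU simulation (capacity=7):
  1. access 63: MISS. Cache: [63(c=1)]
  2. access 52: MISS. Cache: [63(c=1) 52(c=1)]
  3. access 20: MISS. Cache: [63(c=1) 52(c=1) 20(c=1)]
  4. access 52: HIT, count now 2. Cache: [63(c=1) 20(c=1) 52(c=2)]
  5. access 52: HIT, count now 3. Cache: [63(c=1) 20(c=1) 52(c=3)]
  6. access 67: MISS. Cache: [63(c=1) 20(c=1) 67(c=1) 52(c=3)]
  7. access 67: HIT, count now 2. Cache: [63(c=1) 20(c=1) 67(c=2) 52(c=3)]
  8. access 3: MISS. Cache: [63(c=1) 20(c=1) 3(c=1) 67(c=2) 52(c=3)]
  9. access 4: MISS. Cache: [63(c=1) 20(c=1) 3(c=1) 4(c=1) 67(c=2) 52(c=3)]
  10. access 33: MISS. Cache: [63(c=1) 20(c=1) 3(c=1) 4(c=1) 33(c=1) 67(c=2) 52(c=3)]
  11. access 33: HIT, count now 2. Cache: [63(c=1) 20(c=1) 3(c=1) 4(c=1) 67(c=2) 33(c=2) 52(c=3)]
  12. access 33: HIT, count now 3. Cache: [63(c=1) 20(c=1) 3(c=1) 4(c=1) 67(c=2) 52(c=3) 33(c=3)]
  13. access 67: HIT, count now 3. Cache: [63(c=1) 20(c=1) 3(c=1) 4(c=1) 52(c=3) 33(c=3) 67(c=3)]
  14. access 33: HIT, count now 4. Cache: [63(c=1) 20(c=1) 3(c=1) 4(c=1) 52(c=3) 67(c=3) 33(c=4)]
  15. access 33: HIT, count now 5. Cache: [63(c=1) 20(c=1) 3(c=1) 4(c=1) 52(c=3) 67(c=3) 33(c=5)]
  16. access 83: MISS, evict 63(c=1). Cache: [20(c=1) 3(c=1) 4(c=1) 83(c=1) 52(c=3) 67(c=3) 33(c=5)]
  17. access 33: HIT, count now 6. Cache: [20(c=1) 3(c=1) 4(c=1) 83(c=1) 52(c=3) 67(c=3) 33(c=6)]
  18. access 33: HIT, count now 7. Cache: [20(c=1) 3(c=1) 4(c=1) 83(c=1) 52(c=3) 67(c=3) 33(c=7)]
  19. access 33: HIT, count now 8. Cache: [20(c=1) 3(c=1) 4(c=1) 83(c=1) 52(c=3) 67(c=3) 33(c=8)]
  20. access 33: HIT, count now 9. Cache: [20(c=1) 3(c=1) 4(c=1) 83(c=1) 52(c=3) 67(c=3) 33(c=9)]
  21. access 33: HIT, count now 10. Cache: [20(c=1) 3(c=1) 4(c=1) 83(c=1) 52(c=3) 67(c=3) 33(c=10)]
  22. access 92: MISS, evict 20(c=1). Cache: [3(c=1) 4(c=1) 83(c=1) 92(c=1) 52(c=3) 67(c=3) 33(c=10)]
  23. access 67: HIT, count now 4. Cache: [3(c=1) 4(c=1) 83(c=1) 92(c=1) 52(c=3) 67(c=4) 33(c=10)]
  24. access 4: HIT, count now 2. Cache: [3(c=1) 83(c=1) 92(c=1) 4(c=2) 52(c=3) 67(c=4) 33(c=10)]
  25. access 33: HIT, count now 11. Cache: [3(c=1) 83(c=1) 92(c=1) 4(c=2) 52(c=3) 67(c=4) 33(c=11)]
  26. access 92: HIT, count now 2. Cache: [3(c=1) 83(c=1) 4(c=2) 92(c=2) 52(c=3) 67(c=4) 33(c=11)]
  27. access 33: HIT, count now 12. Cache: [3(c=1) 83(c=1) 4(c=2) 92(c=2) 52(c=3) 67(c=4) 33(c=12)]
  28. access 4: HIT, count now 3. Cache: [3(c=1) 83(c=1) 92(c=2) 52(c=3) 4(c=3) 67(c=4) 33(c=12)]
  29. access 4: HIT, count now 4. Cache: [3(c=1) 83(c=1) 92(c=2) 52(c=3) 67(c=4) 4(c=4) 33(c=12)]
  30. access 83: HIT, count now 2. Cache: [3(c=1) 92(c=2) 83(c=2) 52(c=3) 67(c=4) 4(c=4) 33(c=12)]
  31. access 83: HIT, count now 3. Cache: [3(c=1) 92(c=2) 52(c=3) 83(c=3) 67(c=4) 4(c=4) 33(c=12)]
  32. access 67: HIT, count now 5. Cache: [3(c=1) 92(c=2) 52(c=3) 83(c=3) 4(c=4) 67(c=5) 33(c=12)]
Total: 23 hits, 9 misses, 2 evictions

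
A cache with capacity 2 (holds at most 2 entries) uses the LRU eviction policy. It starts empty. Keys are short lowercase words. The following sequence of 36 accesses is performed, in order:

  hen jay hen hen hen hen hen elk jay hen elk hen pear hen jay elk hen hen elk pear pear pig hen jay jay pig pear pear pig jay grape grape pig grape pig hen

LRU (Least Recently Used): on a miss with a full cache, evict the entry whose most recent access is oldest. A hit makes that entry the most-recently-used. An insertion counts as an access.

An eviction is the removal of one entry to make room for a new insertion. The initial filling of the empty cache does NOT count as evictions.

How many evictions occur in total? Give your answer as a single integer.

Answer: 18

Derivation:
LRU simulation (capacity=2):
  1. access hen: MISS. Cache (LRU->MRU): [hen]
  2. access jay: MISS. Cache (LRU->MRU): [hen jay]
  3. access hen: HIT. Cache (LRU->MRU): [jay hen]
  4. access hen: HIT. Cache (LRU->MRU): [jay hen]
  5. access hen: HIT. Cache (LRU->MRU): [jay hen]
  6. access hen: HIT. Cache (LRU->MRU): [jay hen]
  7. access hen: HIT. Cache (LRU->MRU): [jay hen]
  8. access elk: MISS, evict jay. Cache (LRU->MRU): [hen elk]
  9. access jay: MISS, evict hen. Cache (LRU->MRU): [elk jay]
  10. access hen: MISS, evict elk. Cache (LRU->MRU): [jay hen]
  11. access elk: MISS, evict jay. Cache (LRU->MRU): [hen elk]
  12. access hen: HIT. Cache (LRU->MRU): [elk hen]
  13. access pear: MISS, evict elk. Cache (LRU->MRU): [hen pear]
  14. access hen: HIT. Cache (LRU->MRU): [pear hen]
  15. access jay: MISS, evict pear. Cache (LRU->MRU): [hen jay]
  16. access elk: MISS, evict hen. Cache (LRU->MRU): [jay elk]
  17. access hen: MISS, evict jay. Cache (LRU->MRU): [elk hen]
  18. access hen: HIT. Cache (LRU->MRU): [elk hen]
  19. access elk: HIT. Cache (LRU->MRU): [hen elk]
  20. access pear: MISS, evict hen. Cache (LRU->MRU): [elk pear]
  21. access pear: HIT. Cache (LRU->MRU): [elk pear]
  22. access pig: MISS, evict elk. Cache (LRU->MRU): [pear pig]
  23. access hen: MISS, evict pear. Cache (LRU->MRU): [pig hen]
  24. access jay: MISS, evict pig. Cache (LRU->MRU): [hen jay]
  25. access jay: HIT. Cache (LRU->MRU): [hen jay]
  26. access pig: MISS, evict hen. Cache (LRU->MRU): [jay pig]
  27. access pear: MISS, evict jay. Cache (LRU->MRU): [pig pear]
  28. access pear: HIT. Cache (LRU->MRU): [pig pear]
  29. access pig: HIT. Cache (LRU->MRU): [pear pig]
  30. access jay: MISS, evict pear. Cache (LRU->MRU): [pig jay]
  31. access grape: MISS, evict pig. Cache (LRU->MRU): [jay grape]
  32. access grape: HIT. Cache (LRU->MRU): [jay grape]
  33. access pig: MISS, evict jay. Cache (LRU->MRU): [grape pig]
  34. access grape: HIT. Cache (LRU->MRU): [pig grape]
  35. access pig: HIT. Cache (LRU->MRU): [grape pig]
  36. access hen: MISS, evict grape. Cache (LRU->MRU): [pig hen]
Total: 16 hits, 20 misses, 18 evictions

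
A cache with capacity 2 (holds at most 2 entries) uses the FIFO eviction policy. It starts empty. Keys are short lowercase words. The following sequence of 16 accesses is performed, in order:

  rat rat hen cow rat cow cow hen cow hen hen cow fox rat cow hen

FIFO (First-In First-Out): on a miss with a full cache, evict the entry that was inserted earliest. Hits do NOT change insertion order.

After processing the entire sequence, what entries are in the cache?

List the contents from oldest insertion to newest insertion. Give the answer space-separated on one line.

Answer: cow hen

Derivation:
FIFO simulation (capacity=2):
  1. access rat: MISS. Cache (old->new): [rat]
  2. access rat: HIT. Cache (old->new): [rat]
  3. access hen: MISS. Cache (old->new): [rat hen]
  4. access cow: MISS, evict rat. Cache (old->new): [hen cow]
  5. access rat: MISS, evict hen. Cache (old->new): [cow rat]
  6. access cow: HIT. Cache (old->new): [cow rat]
  7. access cow: HIT. Cache (old->new): [cow rat]
  8. access hen: MISS, evict cow. Cache (old->new): [rat hen]
  9. access cow: MISS, evict rat. Cache (old->new): [hen cow]
  10. access hen: HIT. Cache (old->new): [hen cow]
  11. access hen: HIT. Cache (old->new): [hen cow]
  12. access cow: HIT. Cache (old->new): [hen cow]
  13. access fox: MISS, evict hen. Cache (old->new): [cow fox]
  14. access rat: MISS, evict cow. Cache (old->new): [fox rat]
  15. access cow: MISS, evict fox. Cache (old->new): [rat cow]
  16. access hen: MISS, evict rat. Cache (old->new): [cow hen]
Total: 6 hits, 10 misses, 8 evictions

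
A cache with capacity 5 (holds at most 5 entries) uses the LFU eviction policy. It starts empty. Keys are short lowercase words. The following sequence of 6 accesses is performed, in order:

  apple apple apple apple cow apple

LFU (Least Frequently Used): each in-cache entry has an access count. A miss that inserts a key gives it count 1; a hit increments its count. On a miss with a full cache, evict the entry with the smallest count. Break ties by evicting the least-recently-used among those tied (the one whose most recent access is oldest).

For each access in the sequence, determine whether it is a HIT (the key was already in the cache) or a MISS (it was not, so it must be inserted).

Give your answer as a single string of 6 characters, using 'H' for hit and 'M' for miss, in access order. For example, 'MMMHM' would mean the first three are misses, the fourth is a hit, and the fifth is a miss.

Answer: MHHHMH

Derivation:
LFU simulation (capacity=5):
  1. access apple: MISS. Cache: [apple(c=1)]
  2. access apple: HIT, count now 2. Cache: [apple(c=2)]
  3. access apple: HIT, count now 3. Cache: [apple(c=3)]
  4. access apple: HIT, count now 4. Cache: [apple(c=4)]
  5. access cow: MISS. Cache: [cow(c=1) apple(c=4)]
  6. access apple: HIT, count now 5. Cache: [cow(c=1) apple(c=5)]
Total: 4 hits, 2 misses, 0 evictions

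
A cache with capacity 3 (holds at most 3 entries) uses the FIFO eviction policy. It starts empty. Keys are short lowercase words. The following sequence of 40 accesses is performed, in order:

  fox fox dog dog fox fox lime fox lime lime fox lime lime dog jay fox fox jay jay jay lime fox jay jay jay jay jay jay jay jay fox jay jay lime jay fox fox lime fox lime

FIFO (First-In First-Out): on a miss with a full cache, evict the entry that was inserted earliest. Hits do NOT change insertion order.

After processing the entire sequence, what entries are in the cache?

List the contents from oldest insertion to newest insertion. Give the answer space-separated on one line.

Answer: lime jay fox

Derivation:
FIFO simulation (capacity=3):
  1. access fox: MISS. Cache (old->new): [fox]
  2. access fox: HIT. Cache (old->new): [fox]
  3. access dog: MISS. Cache (old->new): [fox dog]
  4. access dog: HIT. Cache (old->new): [fox dog]
  5. access fox: HIT. Cache (old->new): [fox dog]
  6. access fox: HIT. Cache (old->new): [fox dog]
  7. access lime: MISS. Cache (old->new): [fox dog lime]
  8. access fox: HIT. Cache (old->new): [fox dog lime]
  9. access lime: HIT. Cache (old->new): [fox dog lime]
  10. access lime: HIT. Cache (old->new): [fox dog lime]
  11. access fox: HIT. Cache (old->new): [fox dog lime]
  12. access lime: HIT. Cache (old->new): [fox dog lime]
  13. access lime: HIT. Cache (old->new): [fox dog lime]
  14. access dog: HIT. Cache (old->new): [fox dog lime]
  15. access jay: MISS, evict fox. Cache (old->new): [dog lime jay]
  16. access fox: MISS, evict dog. Cache (old->new): [lime jay fox]
  17. access fox: HIT. Cache (old->new): [lime jay fox]
  18. access jay: HIT. Cache (old->new): [lime jay fox]
  19. access jay: HIT. Cache (old->new): [lime jay fox]
  20. access jay: HIT. Cache (old->new): [lime jay fox]
  21. access lime: HIT. Cache (old->new): [lime jay fox]
  22. access fox: HIT. Cache (old->new): [lime jay fox]
  23. access jay: HIT. Cache (old->new): [lime jay fox]
  24. access jay: HIT. Cache (old->new): [lime jay fox]
  25. access jay: HIT. Cache (old->new): [lime jay fox]
  26. access jay: HIT. Cache (old->new): [lime jay fox]
  27. access jay: HIT. Cache (old->new): [lime jay fox]
  28. access jay: HIT. Cache (old->new): [lime jay fox]
  29. access jay: HIT. Cache (old->new): [lime jay fox]
  30. access jay: HIT. Cache (old->new): [lime jay fox]
  31. access fox: HIT. Cache (old->new): [lime jay fox]
  32. access jay: HIT. Cache (old->new): [lime jay fox]
  33. access jay: HIT. Cache (old->new): [lime jay fox]
  34. access lime: HIT. Cache (old->new): [lime jay fox]
  35. access jay: HIT. Cache (old->new): [lime jay fox]
  36. access fox: HIT. Cache (old->new): [lime jay fox]
  37. access fox: HIT. Cache (old->new): [lime jay fox]
  38. access lime: HIT. Cache (old->new): [lime jay fox]
  39. access fox: HIT. Cache (old->new): [lime jay fox]
  40. access lime: HIT. Cache (old->new): [lime jay fox]
Total: 35 hits, 5 misses, 2 evictions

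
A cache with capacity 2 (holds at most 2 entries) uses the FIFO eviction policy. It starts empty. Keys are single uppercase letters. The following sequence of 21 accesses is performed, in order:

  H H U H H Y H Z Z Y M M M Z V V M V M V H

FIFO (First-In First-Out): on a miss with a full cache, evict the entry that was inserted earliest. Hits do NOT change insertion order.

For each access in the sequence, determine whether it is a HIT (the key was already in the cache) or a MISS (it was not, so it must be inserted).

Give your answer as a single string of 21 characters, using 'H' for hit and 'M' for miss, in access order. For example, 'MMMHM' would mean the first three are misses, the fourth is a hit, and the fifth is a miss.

Answer: MHMHHMMMHMMHHMMHMHHHM

Derivation:
FIFO simulation (capacity=2):
  1. access H: MISS. Cache (old->new): [H]
  2. access H: HIT. Cache (old->new): [H]
  3. access U: MISS. Cache (old->new): [H U]
  4. access H: HIT. Cache (old->new): [H U]
  5. access H: HIT. Cache (old->new): [H U]
  6. access Y: MISS, evict H. Cache (old->new): [U Y]
  7. access H: MISS, evict U. Cache (old->new): [Y H]
  8. access Z: MISS, evict Y. Cache (old->new): [H Z]
  9. access Z: HIT. Cache (old->new): [H Z]
  10. access Y: MISS, evict H. Cache (old->new): [Z Y]
  11. access M: MISS, evict Z. Cache (old->new): [Y M]
  12. access M: HIT. Cache (old->new): [Y M]
  13. access M: HIT. Cache (old->new): [Y M]
  14. access Z: MISS, evict Y. Cache (old->new): [M Z]
  15. access V: MISS, evict M. Cache (old->new): [Z V]
  16. access V: HIT. Cache (old->new): [Z V]
  17. access M: MISS, evict Z. Cache (old->new): [V M]
  18. access V: HIT. Cache (old->new): [V M]
  19. access M: HIT. Cache (old->new): [V M]
  20. access V: HIT. Cache (old->new): [V M]
  21. access H: MISS, evict V. Cache (old->new): [M H]
Total: 10 hits, 11 misses, 9 evictions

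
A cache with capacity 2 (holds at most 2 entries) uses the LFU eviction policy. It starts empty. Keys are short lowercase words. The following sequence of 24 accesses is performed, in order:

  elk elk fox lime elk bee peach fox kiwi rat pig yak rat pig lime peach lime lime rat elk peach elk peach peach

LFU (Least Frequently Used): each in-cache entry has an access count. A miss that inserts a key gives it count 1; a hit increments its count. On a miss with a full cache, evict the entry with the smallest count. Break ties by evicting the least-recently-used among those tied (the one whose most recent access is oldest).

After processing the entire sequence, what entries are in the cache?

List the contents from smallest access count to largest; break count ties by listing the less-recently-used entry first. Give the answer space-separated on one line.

LFU simulation (capacity=2):
  1. access elk: MISS. Cache: [elk(c=1)]
  2. access elk: HIT, count now 2. Cache: [elk(c=2)]
  3. access fox: MISS. Cache: [fox(c=1) elk(c=2)]
  4. access lime: MISS, evict fox(c=1). Cache: [lime(c=1) elk(c=2)]
  5. access elk: HIT, count now 3. Cache: [lime(c=1) elk(c=3)]
  6. access bee: MISS, evict lime(c=1). Cache: [bee(c=1) elk(c=3)]
  7. access peach: MISS, evict bee(c=1). Cache: [peach(c=1) elk(c=3)]
  8. access fox: MISS, evict peach(c=1). Cache: [fox(c=1) elk(c=3)]
  9. access kiwi: MISS, evict fox(c=1). Cache: [kiwi(c=1) elk(c=3)]
  10. access rat: MISS, evict kiwi(c=1). Cache: [rat(c=1) elk(c=3)]
  11. access pig: MISS, evict rat(c=1). Cache: [pig(c=1) elk(c=3)]
  12. access yak: MISS, evict pig(c=1). Cache: [yak(c=1) elk(c=3)]
  13. access rat: MISS, evict yak(c=1). Cache: [rat(c=1) elk(c=3)]
  14. access pig: MISS, evict rat(c=1). Cache: [pig(c=1) elk(c=3)]
  15. access lime: MISS, evict pig(c=1). Cache: [lime(c=1) elk(c=3)]
  16. access peach: MISS, evict lime(c=1). Cache: [peach(c=1) elk(c=3)]
  17. access lime: MISS, evict peach(c=1). Cache: [lime(c=1) elk(c=3)]
  18. access lime: HIT, count now 2. Cache: [lime(c=2) elk(c=3)]
  19. access rat: MISS, evict lime(c=2). Cache: [rat(c=1) elk(c=3)]
  20. access elk: HIT, count now 4. Cache: [rat(c=1) elk(c=4)]
  21. access peach: MISS, evict rat(c=1). Cache: [peach(c=1) elk(c=4)]
  22. access elk: HIT, count now 5. Cache: [peach(c=1) elk(c=5)]
  23. access peach: HIT, count now 2. Cache: [peach(c=2) elk(c=5)]
  24. access peach: HIT, count now 3. Cache: [peach(c=3) elk(c=5)]
Total: 7 hits, 17 misses, 15 evictions

Answer: peach elk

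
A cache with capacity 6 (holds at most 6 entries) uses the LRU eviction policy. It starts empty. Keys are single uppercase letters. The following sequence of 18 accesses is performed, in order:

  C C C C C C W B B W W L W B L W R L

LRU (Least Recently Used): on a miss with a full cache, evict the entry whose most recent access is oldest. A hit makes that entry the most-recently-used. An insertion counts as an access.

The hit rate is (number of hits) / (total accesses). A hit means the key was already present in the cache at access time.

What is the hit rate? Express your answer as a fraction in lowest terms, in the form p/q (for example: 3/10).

Answer: 13/18

Derivation:
LRU simulation (capacity=6):
  1. access C: MISS. Cache (LRU->MRU): [C]
  2. access C: HIT. Cache (LRU->MRU): [C]
  3. access C: HIT. Cache (LRU->MRU): [C]
  4. access C: HIT. Cache (LRU->MRU): [C]
  5. access C: HIT. Cache (LRU->MRU): [C]
  6. access C: HIT. Cache (LRU->MRU): [C]
  7. access W: MISS. Cache (LRU->MRU): [C W]
  8. access B: MISS. Cache (LRU->MRU): [C W B]
  9. access B: HIT. Cache (LRU->MRU): [C W B]
  10. access W: HIT. Cache (LRU->MRU): [C B W]
  11. access W: HIT. Cache (LRU->MRU): [C B W]
  12. access L: MISS. Cache (LRU->MRU): [C B W L]
  13. access W: HIT. Cache (LRU->MRU): [C B L W]
  14. access B: HIT. Cache (LRU->MRU): [C L W B]
  15. access L: HIT. Cache (LRU->MRU): [C W B L]
  16. access W: HIT. Cache (LRU->MRU): [C B L W]
  17. access R: MISS. Cache (LRU->MRU): [C B L W R]
  18. access L: HIT. Cache (LRU->MRU): [C B W R L]
Total: 13 hits, 5 misses, 0 evictions

Hit rate = 13/18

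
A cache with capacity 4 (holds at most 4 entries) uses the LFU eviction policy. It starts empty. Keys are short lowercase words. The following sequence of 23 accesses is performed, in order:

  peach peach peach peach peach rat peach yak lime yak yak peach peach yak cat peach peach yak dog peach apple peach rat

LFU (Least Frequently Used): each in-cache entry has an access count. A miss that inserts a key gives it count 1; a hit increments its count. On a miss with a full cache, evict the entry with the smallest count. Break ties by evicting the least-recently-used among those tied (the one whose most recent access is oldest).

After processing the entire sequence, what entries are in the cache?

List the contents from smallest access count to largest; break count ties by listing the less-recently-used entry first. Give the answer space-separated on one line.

LFU simulation (capacity=4):
  1. access peach: MISS. Cache: [peach(c=1)]
  2. access peach: HIT, count now 2. Cache: [peach(c=2)]
  3. access peach: HIT, count now 3. Cache: [peach(c=3)]
  4. access peach: HIT, count now 4. Cache: [peach(c=4)]
  5. access peach: HIT, count now 5. Cache: [peach(c=5)]
  6. access rat: MISS. Cache: [rat(c=1) peach(c=5)]
  7. access peach: HIT, count now 6. Cache: [rat(c=1) peach(c=6)]
  8. access yak: MISS. Cache: [rat(c=1) yak(c=1) peach(c=6)]
  9. access lime: MISS. Cache: [rat(c=1) yak(c=1) lime(c=1) peach(c=6)]
  10. access yak: HIT, count now 2. Cache: [rat(c=1) lime(c=1) yak(c=2) peach(c=6)]
  11. access yak: HIT, count now 3. Cache: [rat(c=1) lime(c=1) yak(c=3) peach(c=6)]
  12. access peach: HIT, count now 7. Cache: [rat(c=1) lime(c=1) yak(c=3) peach(c=7)]
  13. access peach: HIT, count now 8. Cache: [rat(c=1) lime(c=1) yak(c=3) peach(c=8)]
  14. access yak: HIT, count now 4. Cache: [rat(c=1) lime(c=1) yak(c=4) peach(c=8)]
  15. access cat: MISS, evict rat(c=1). Cache: [lime(c=1) cat(c=1) yak(c=4) peach(c=8)]
  16. access peach: HIT, count now 9. Cache: [lime(c=1) cat(c=1) yak(c=4) peach(c=9)]
  17. access peach: HIT, count now 10. Cache: [lime(c=1) cat(c=1) yak(c=4) peach(c=10)]
  18. access yak: HIT, count now 5. Cache: [lime(c=1) cat(c=1) yak(c=5) peach(c=10)]
  19. access dog: MISS, evict lime(c=1). Cache: [cat(c=1) dog(c=1) yak(c=5) peach(c=10)]
  20. access peach: HIT, count now 11. Cache: [cat(c=1) dog(c=1) yak(c=5) peach(c=11)]
  21. access apple: MISS, evict cat(c=1). Cache: [dog(c=1) apple(c=1) yak(c=5) peach(c=11)]
  22. access peach: HIT, count now 12. Cache: [dog(c=1) apple(c=1) yak(c=5) peach(c=12)]
  23. access rat: MISS, evict dog(c=1). Cache: [apple(c=1) rat(c=1) yak(c=5) peach(c=12)]
Total: 15 hits, 8 misses, 4 evictions

Answer: apple rat yak peach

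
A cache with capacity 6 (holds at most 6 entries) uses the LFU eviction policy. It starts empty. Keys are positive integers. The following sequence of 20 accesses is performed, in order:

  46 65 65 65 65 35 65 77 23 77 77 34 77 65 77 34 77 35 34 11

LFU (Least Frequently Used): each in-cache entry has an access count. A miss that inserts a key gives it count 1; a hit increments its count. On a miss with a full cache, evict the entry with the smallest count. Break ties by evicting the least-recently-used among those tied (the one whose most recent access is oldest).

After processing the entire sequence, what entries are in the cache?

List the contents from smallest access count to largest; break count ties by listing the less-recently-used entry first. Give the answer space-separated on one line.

LFU simulation (capacity=6):
  1. access 46: MISS. Cache: [46(c=1)]
  2. access 65: MISS. Cache: [46(c=1) 65(c=1)]
  3. access 65: HIT, count now 2. Cache: [46(c=1) 65(c=2)]
  4. access 65: HIT, count now 3. Cache: [46(c=1) 65(c=3)]
  5. access 65: HIT, count now 4. Cache: [46(c=1) 65(c=4)]
  6. access 35: MISS. Cache: [46(c=1) 35(c=1) 65(c=4)]
  7. access 65: HIT, count now 5. Cache: [46(c=1) 35(c=1) 65(c=5)]
  8. access 77: MISS. Cache: [46(c=1) 35(c=1) 77(c=1) 65(c=5)]
  9. access 23: MISS. Cache: [46(c=1) 35(c=1) 77(c=1) 23(c=1) 65(c=5)]
  10. access 77: HIT, count now 2. Cache: [46(c=1) 35(c=1) 23(c=1) 77(c=2) 65(c=5)]
  11. access 77: HIT, count now 3. Cache: [46(c=1) 35(c=1) 23(c=1) 77(c=3) 65(c=5)]
  12. access 34: MISS. Cache: [46(c=1) 35(c=1) 23(c=1) 34(c=1) 77(c=3) 65(c=5)]
  13. access 77: HIT, count now 4. Cache: [46(c=1) 35(c=1) 23(c=1) 34(c=1) 77(c=4) 65(c=5)]
  14. access 65: HIT, count now 6. Cache: [46(c=1) 35(c=1) 23(c=1) 34(c=1) 77(c=4) 65(c=6)]
  15. access 77: HIT, count now 5. Cache: [46(c=1) 35(c=1) 23(c=1) 34(c=1) 77(c=5) 65(c=6)]
  16. access 34: HIT, count now 2. Cache: [46(c=1) 35(c=1) 23(c=1) 34(c=2) 77(c=5) 65(c=6)]
  17. access 77: HIT, count now 6. Cache: [46(c=1) 35(c=1) 23(c=1) 34(c=2) 65(c=6) 77(c=6)]
  18. access 35: HIT, count now 2. Cache: [46(c=1) 23(c=1) 34(c=2) 35(c=2) 65(c=6) 77(c=6)]
  19. access 34: HIT, count now 3. Cache: [46(c=1) 23(c=1) 35(c=2) 34(c=3) 65(c=6) 77(c=6)]
  20. access 11: MISS, evict 46(c=1). Cache: [23(c=1) 11(c=1) 35(c=2) 34(c=3) 65(c=6) 77(c=6)]
Total: 13 hits, 7 misses, 1 evictions

Answer: 23 11 35 34 65 77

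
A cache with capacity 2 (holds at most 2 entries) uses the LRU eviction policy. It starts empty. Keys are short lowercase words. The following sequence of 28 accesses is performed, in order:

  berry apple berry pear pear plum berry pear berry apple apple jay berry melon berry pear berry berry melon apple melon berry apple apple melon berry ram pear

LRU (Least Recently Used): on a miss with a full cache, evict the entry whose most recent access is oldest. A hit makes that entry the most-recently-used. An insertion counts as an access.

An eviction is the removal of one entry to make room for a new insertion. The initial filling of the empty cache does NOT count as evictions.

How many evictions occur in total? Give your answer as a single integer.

LRU simulation (capacity=2):
  1. access berry: MISS. Cache (LRU->MRU): [berry]
  2. access apple: MISS. Cache (LRU->MRU): [berry apple]
  3. access berry: HIT. Cache (LRU->MRU): [apple berry]
  4. access pear: MISS, evict apple. Cache (LRU->MRU): [berry pear]
  5. access pear: HIT. Cache (LRU->MRU): [berry pear]
  6. access plum: MISS, evict berry. Cache (LRU->MRU): [pear plum]
  7. access berry: MISS, evict pear. Cache (LRU->MRU): [plum berry]
  8. access pear: MISS, evict plum. Cache (LRU->MRU): [berry pear]
  9. access berry: HIT. Cache (LRU->MRU): [pear berry]
  10. access apple: MISS, evict pear. Cache (LRU->MRU): [berry apple]
  11. access apple: HIT. Cache (LRU->MRU): [berry apple]
  12. access jay: MISS, evict berry. Cache (LRU->MRU): [apple jay]
  13. access berry: MISS, evict apple. Cache (LRU->MRU): [jay berry]
  14. access melon: MISS, evict jay. Cache (LRU->MRU): [berry melon]
  15. access berry: HIT. Cache (LRU->MRU): [melon berry]
  16. access pear: MISS, evict melon. Cache (LRU->MRU): [berry pear]
  17. access berry: HIT. Cache (LRU->MRU): [pear berry]
  18. access berry: HIT. Cache (LRU->MRU): [pear berry]
  19. access melon: MISS, evict pear. Cache (LRU->MRU): [berry melon]
  20. access apple: MISS, evict berry. Cache (LRU->MRU): [melon apple]
  21. access melon: HIT. Cache (LRU->MRU): [apple melon]
  22. access berry: MISS, evict apple. Cache (LRU->MRU): [melon berry]
  23. access apple: MISS, evict melon. Cache (LRU->MRU): [berry apple]
  24. access apple: HIT. Cache (LRU->MRU): [berry apple]
  25. access melon: MISS, evict berry. Cache (LRU->MRU): [apple melon]
  26. access berry: MISS, evict apple. Cache (LRU->MRU): [melon berry]
  27. access ram: MISS, evict melon. Cache (LRU->MRU): [berry ram]
  28. access pear: MISS, evict berry. Cache (LRU->MRU): [ram pear]
Total: 9 hits, 19 misses, 17 evictions

Answer: 17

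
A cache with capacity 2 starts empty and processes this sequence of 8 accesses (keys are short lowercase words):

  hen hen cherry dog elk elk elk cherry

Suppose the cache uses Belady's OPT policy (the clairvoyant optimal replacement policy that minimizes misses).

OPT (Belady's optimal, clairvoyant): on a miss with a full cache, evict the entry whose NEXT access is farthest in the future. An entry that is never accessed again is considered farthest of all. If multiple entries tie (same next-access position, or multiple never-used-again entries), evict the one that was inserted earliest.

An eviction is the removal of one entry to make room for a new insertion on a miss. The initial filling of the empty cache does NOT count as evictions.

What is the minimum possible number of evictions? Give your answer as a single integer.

Answer: 2

Derivation:
OPT (Belady) simulation (capacity=2):
  1. access hen: MISS. Cache: [hen]
  2. access hen: HIT. Next use of hen: never. Cache: [hen]
  3. access cherry: MISS. Cache: [hen cherry]
  4. access dog: MISS, evict hen (next use: never). Cache: [cherry dog]
  5. access elk: MISS, evict dog (next use: never). Cache: [cherry elk]
  6. access elk: HIT. Next use of elk: step 7. Cache: [cherry elk]
  7. access elk: HIT. Next use of elk: never. Cache: [cherry elk]
  8. access cherry: HIT. Next use of cherry: never. Cache: [cherry elk]
Total: 4 hits, 4 misses, 2 evictions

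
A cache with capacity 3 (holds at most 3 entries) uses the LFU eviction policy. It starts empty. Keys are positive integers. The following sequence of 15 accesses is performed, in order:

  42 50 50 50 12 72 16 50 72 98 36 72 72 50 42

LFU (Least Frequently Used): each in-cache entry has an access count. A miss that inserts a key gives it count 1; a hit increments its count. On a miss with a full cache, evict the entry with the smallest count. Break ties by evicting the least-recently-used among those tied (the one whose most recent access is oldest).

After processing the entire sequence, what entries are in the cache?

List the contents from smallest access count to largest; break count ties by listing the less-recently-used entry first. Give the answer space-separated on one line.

LFU simulation (capacity=3):
  1. access 42: MISS. Cache: [42(c=1)]
  2. access 50: MISS. Cache: [42(c=1) 50(c=1)]
  3. access 50: HIT, count now 2. Cache: [42(c=1) 50(c=2)]
  4. access 50: HIT, count now 3. Cache: [42(c=1) 50(c=3)]
  5. access 12: MISS. Cache: [42(c=1) 12(c=1) 50(c=3)]
  6. access 72: MISS, evict 42(c=1). Cache: [12(c=1) 72(c=1) 50(c=3)]
  7. access 16: MISS, evict 12(c=1). Cache: [72(c=1) 16(c=1) 50(c=3)]
  8. access 50: HIT, count now 4. Cache: [72(c=1) 16(c=1) 50(c=4)]
  9. access 72: HIT, count now 2. Cache: [16(c=1) 72(c=2) 50(c=4)]
  10. access 98: MISS, evict 16(c=1). Cache: [98(c=1) 72(c=2) 50(c=4)]
  11. access 36: MISS, evict 98(c=1). Cache: [36(c=1) 72(c=2) 50(c=4)]
  12. access 72: HIT, count now 3. Cache: [36(c=1) 72(c=3) 50(c=4)]
  13. access 72: HIT, count now 4. Cache: [36(c=1) 50(c=4) 72(c=4)]
  14. access 50: HIT, count now 5. Cache: [36(c=1) 72(c=4) 50(c=5)]
  15. access 42: MISS, evict 36(c=1). Cache: [42(c=1) 72(c=4) 50(c=5)]
Total: 7 hits, 8 misses, 5 evictions

Answer: 42 72 50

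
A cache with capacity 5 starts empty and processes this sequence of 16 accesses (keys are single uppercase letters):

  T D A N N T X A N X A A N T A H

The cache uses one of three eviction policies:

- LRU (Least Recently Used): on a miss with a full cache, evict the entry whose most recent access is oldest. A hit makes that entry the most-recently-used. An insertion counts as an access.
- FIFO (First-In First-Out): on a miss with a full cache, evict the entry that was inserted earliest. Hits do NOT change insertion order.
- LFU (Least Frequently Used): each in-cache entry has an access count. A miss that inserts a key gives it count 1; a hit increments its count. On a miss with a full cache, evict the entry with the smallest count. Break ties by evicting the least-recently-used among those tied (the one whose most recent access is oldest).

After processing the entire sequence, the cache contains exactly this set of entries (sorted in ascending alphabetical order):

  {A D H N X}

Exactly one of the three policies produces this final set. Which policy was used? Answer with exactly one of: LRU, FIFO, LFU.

Simulating under each policy and comparing final sets:
  LRU: final set = {A H N T X} -> differs
  FIFO: final set = {A D H N X} -> MATCHES target
  LFU: final set = {A H N T X} -> differs
Only FIFO produces the target set.

Answer: FIFO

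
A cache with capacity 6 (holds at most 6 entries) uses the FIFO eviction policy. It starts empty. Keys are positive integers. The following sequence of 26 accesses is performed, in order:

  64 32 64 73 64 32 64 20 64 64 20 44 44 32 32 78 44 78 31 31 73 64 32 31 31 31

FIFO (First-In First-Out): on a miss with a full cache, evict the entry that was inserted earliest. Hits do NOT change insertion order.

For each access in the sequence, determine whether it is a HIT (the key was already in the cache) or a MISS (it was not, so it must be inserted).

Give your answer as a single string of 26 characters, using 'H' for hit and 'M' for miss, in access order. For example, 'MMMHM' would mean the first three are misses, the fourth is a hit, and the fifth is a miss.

Answer: MMHMHHHMHHHMHHHMHHMHHMMHHH

Derivation:
FIFO simulation (capacity=6):
  1. access 64: MISS. Cache (old->new): [64]
  2. access 32: MISS. Cache (old->new): [64 32]
  3. access 64: HIT. Cache (old->new): [64 32]
  4. access 73: MISS. Cache (old->new): [64 32 73]
  5. access 64: HIT. Cache (old->new): [64 32 73]
  6. access 32: HIT. Cache (old->new): [64 32 73]
  7. access 64: HIT. Cache (old->new): [64 32 73]
  8. access 20: MISS. Cache (old->new): [64 32 73 20]
  9. access 64: HIT. Cache (old->new): [64 32 73 20]
  10. access 64: HIT. Cache (old->new): [64 32 73 20]
  11. access 20: HIT. Cache (old->new): [64 32 73 20]
  12. access 44: MISS. Cache (old->new): [64 32 73 20 44]
  13. access 44: HIT. Cache (old->new): [64 32 73 20 44]
  14. access 32: HIT. Cache (old->new): [64 32 73 20 44]
  15. access 32: HIT. Cache (old->new): [64 32 73 20 44]
  16. access 78: MISS. Cache (old->new): [64 32 73 20 44 78]
  17. access 44: HIT. Cache (old->new): [64 32 73 20 44 78]
  18. access 78: HIT. Cache (old->new): [64 32 73 20 44 78]
  19. access 31: MISS, evict 64. Cache (old->new): [32 73 20 44 78 31]
  20. access 31: HIT. Cache (old->new): [32 73 20 44 78 31]
  21. access 73: HIT. Cache (old->new): [32 73 20 44 78 31]
  22. access 64: MISS, evict 32. Cache (old->new): [73 20 44 78 31 64]
  23. access 32: MISS, evict 73. Cache (old->new): [20 44 78 31 64 32]
  24. access 31: HIT. Cache (old->new): [20 44 78 31 64 32]
  25. access 31: HIT. Cache (old->new): [20 44 78 31 64 32]
  26. access 31: HIT. Cache (old->new): [20 44 78 31 64 32]
Total: 17 hits, 9 misses, 3 evictions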